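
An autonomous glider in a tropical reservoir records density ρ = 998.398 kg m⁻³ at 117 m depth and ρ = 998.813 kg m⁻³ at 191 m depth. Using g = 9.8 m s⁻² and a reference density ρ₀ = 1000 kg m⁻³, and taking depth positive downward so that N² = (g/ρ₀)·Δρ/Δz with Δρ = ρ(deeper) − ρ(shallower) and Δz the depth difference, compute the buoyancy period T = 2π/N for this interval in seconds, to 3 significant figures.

848 s

Δρ = 998.813 − 998.398 = 0.415 kg m⁻³ over Δz = 191 − 117 = 74 m.
N² = (9.8/1000) × (0.415/74) = 5.4959 × 10⁻⁵ s⁻².
N = √(5.4959 × 10⁻⁵) = 7.4134 × 10⁻³ rad s⁻¹, so T = 2π/N = 847.54 s ≈ 848 s.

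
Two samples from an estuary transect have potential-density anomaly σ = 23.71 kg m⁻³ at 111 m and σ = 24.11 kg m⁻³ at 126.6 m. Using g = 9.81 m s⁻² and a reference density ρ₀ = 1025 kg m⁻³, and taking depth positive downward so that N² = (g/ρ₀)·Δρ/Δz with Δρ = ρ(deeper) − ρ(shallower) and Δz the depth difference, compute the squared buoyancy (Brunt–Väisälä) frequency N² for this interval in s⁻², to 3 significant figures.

Δρ = 1024.11 − 1023.71 = 0.40 kg m⁻³ over Δz = 126.6 − 111 = 15.6 m.
N² = (9.81/1025) × (0.40/15.6) = 2.4540 × 10⁻⁴ s⁻² ≈ 2.45 × 10⁻⁴ s⁻².

2.45 × 10⁻⁴ s⁻²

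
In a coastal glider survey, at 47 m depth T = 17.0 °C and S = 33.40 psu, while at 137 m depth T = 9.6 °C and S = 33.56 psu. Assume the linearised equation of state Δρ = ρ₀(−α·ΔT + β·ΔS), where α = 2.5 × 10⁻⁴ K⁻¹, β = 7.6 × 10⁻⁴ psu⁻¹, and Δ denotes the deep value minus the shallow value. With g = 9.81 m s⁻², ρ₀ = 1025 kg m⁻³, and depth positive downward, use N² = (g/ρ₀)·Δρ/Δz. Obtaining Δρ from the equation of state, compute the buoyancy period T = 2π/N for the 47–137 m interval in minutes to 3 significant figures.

7.14 min

ΔT = -7.4 K, ΔS = +0.16 psu (deep − shallow).
Δρ/ρ₀ = −αΔT + βΔS = 1.85 × 10⁻³ + 1.216 × 10⁻⁴ = 1.9716 × 10⁻³, so Δρ ≈ 2.021 kg m⁻³.
N² = (g/ρ₀)·Δρ/Δz = g·(Δρ/ρ₀)/Δz = 9.81 × 1.9716 × 10⁻³ / 90 = 2.1490 × 10⁻⁴ s⁻².
N = √(2.1490 × 10⁻⁴) = 0.014659 rad s⁻¹ → T = 2π/N = 428.62 s = 7.1437 min ≈ 7.14 min.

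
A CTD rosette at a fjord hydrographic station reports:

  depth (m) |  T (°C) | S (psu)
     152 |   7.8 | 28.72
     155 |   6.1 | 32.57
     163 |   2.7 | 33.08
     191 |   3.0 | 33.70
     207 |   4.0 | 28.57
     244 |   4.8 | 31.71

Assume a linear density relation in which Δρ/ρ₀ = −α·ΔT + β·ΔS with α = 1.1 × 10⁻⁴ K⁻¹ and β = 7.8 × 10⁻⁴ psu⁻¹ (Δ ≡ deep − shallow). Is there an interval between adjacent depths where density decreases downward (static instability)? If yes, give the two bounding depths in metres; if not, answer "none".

Evaluate Δρ/ρ₀ = −αΔT + βΔS across each adjacent pair:
  152–155 m: −αΔT+βΔS = −(1.1 × 10⁻⁴)(-1.7)+(7.8 × 10⁻⁴)(+3.85) = 3.2 × 10⁻³ → stable
  155–163 m: −αΔT+βΔS = −(1.1 × 10⁻⁴)(-3.4)+(7.8 × 10⁻⁴)(+0.51) = 7.7 × 10⁻⁴ → stable
  163–191 m: −αΔT+βΔS = −(1.1 × 10⁻⁴)(+0.3)+(7.8 × 10⁻⁴)(+0.62) = 4.5 × 10⁻⁴ → stable
  191–207 m: −αΔT+βΔS = −(1.1 × 10⁻⁴)(+1.0)+(7.8 × 10⁻⁴)(-5.13) = -4.1 × 10⁻³ → UNSTABLE
  207–244 m: −αΔT+βΔS = −(1.1 × 10⁻⁴)(+0.8)+(7.8 × 10⁻⁴)(+3.14) = 2.4 × 10⁻³ → stable
The 191–207 m interval has Δρ < 0: lighter water underlies denser water.

191–207 m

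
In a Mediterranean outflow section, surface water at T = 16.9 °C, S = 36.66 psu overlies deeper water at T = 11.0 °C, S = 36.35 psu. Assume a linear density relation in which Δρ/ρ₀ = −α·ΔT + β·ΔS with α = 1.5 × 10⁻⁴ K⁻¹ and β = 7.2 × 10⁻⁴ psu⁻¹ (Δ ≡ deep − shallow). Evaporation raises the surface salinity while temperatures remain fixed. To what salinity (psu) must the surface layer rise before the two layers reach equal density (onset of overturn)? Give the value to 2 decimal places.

37.58 psu

Neutral buoyancy requires −α(T_deep − T_surf) + β(S_deep − S_surf′) = 0.
S_surf′ = S_deep − (α/β)·ΔT = 36.35 − (1.5 × 10⁻⁴/7.2 × 10⁻⁴)·(-5.9) = 37.5792 psu.
Increase required: 37.5792 − 36.66 = 0.9192 psu.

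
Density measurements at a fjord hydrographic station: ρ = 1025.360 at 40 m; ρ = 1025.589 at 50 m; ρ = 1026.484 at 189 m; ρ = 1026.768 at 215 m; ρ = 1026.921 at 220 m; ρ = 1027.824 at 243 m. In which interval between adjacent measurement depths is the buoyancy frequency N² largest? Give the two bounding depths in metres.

Compute the density gradient over each adjacent pair:
  40–50 m: Δρ/Δz = 0.229/10 = 0.023 kg m⁻⁴
  50–189 m: Δρ/Δz = 0.895/139 = 6.4 × 10⁻³ kg m⁻⁴
  189–215 m: Δρ/Δz = 0.284/26 = 0.011 kg m⁻⁴
  215–220 m: Δρ/Δz = 0.153/5 = 0.031 kg m⁻⁴
  220–243 m: Δρ/Δz = 0.903/23 = 0.039 kg m⁻⁴
The largest gradient is in the 220–243 m interval — the pycnocline.

220–243 m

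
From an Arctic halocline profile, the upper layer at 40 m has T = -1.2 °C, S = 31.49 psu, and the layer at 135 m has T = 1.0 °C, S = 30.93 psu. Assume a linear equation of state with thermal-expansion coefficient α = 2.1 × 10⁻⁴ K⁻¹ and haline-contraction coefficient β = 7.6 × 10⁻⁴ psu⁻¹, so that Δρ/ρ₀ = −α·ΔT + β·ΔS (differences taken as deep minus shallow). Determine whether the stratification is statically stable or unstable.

ΔT = 1.0 − -1.2 = +2.2 K and ΔS = 30.93 − 31.49 = -0.56 psu (deep − shallow).
−αΔT = -4.62 × 10⁻⁴; βΔS = -4.256 × 10⁻⁴; sum Δρ/ρ₀ = -8.876 × 10⁻⁴.
Δρ/ρ₀ < 0, so Δρ < 0: deeper water is lighter → statically unstable; the column would overturn.

unstable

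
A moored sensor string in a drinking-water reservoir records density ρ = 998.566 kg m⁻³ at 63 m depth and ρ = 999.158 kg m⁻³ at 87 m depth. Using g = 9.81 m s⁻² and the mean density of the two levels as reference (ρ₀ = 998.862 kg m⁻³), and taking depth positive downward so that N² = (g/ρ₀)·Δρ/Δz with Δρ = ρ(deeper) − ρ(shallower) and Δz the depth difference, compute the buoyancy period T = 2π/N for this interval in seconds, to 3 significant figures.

Δρ = 999.158 − 998.566 = 0.592 kg m⁻³ over Δz = 87 − 63 = 24 m.
N² = (9.81/998.862) × (0.592/24) = 2.4226 × 10⁻⁴ s⁻².
N = √(2.4226 × 10⁻⁴) = 0.015565 rad s⁻¹, so T = 2π/N = 403.67 s ≈ 404 s.

404 s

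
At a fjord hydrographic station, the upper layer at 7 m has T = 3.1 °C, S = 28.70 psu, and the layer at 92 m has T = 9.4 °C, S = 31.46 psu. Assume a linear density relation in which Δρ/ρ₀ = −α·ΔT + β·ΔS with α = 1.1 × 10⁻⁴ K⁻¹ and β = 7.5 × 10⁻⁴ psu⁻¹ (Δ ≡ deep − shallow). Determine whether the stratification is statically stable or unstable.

stable

ΔT = 9.4 − 3.1 = +6.3 K and ΔS = 31.46 − 28.70 = +2.76 psu (deep − shallow).
−αΔT = -6.93 × 10⁻⁴; βΔS = 2.07 × 10⁻³; sum Δρ/ρ₀ = 1.377 × 10⁻³.
Δρ/ρ₀ > 0, so Δρ > 0: deeper water is denser → statically stable.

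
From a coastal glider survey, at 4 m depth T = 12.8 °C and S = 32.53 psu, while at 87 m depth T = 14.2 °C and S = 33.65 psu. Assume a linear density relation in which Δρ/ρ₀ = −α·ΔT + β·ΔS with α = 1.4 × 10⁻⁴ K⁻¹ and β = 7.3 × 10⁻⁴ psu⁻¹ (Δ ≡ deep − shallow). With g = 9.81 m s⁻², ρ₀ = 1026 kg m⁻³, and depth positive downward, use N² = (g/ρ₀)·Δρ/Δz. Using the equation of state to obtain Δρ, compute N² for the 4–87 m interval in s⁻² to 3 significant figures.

ΔT = +1.4 K, ΔS = +1.12 psu (deep − shallow).
Δρ/ρ₀ = −αΔT + βΔS = -1.96 × 10⁻⁴ + 8.176 × 10⁻⁴ = 6.216 × 10⁻⁴, so Δρ ≈ 0.6378 kg m⁻³.
N² = (g/ρ₀)·Δρ/Δz = g·(Δρ/ρ₀)/Δz = 9.81 × 6.216 × 10⁻⁴ / 83 = 7.3469 × 10⁻⁵ s⁻² ≈ 7.35 × 10⁻⁵ s⁻².

7.35 × 10⁻⁵ s⁻²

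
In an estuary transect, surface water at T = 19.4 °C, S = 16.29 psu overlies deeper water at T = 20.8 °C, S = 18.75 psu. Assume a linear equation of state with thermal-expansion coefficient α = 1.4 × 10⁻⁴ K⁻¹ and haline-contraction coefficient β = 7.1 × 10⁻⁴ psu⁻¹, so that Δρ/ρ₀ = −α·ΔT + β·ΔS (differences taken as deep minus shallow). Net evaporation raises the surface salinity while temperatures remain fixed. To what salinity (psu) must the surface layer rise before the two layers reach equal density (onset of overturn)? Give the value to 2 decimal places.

Neutral buoyancy requires −α(T_deep − T_surf) + β(S_deep − S_surf′) = 0.
S_surf′ = S_deep − (α/β)·ΔT = 18.75 − (1.4 × 10⁻⁴/7.1 × 10⁻⁴)·(+1.4) = 18.4739 psu.
Increase required: 18.4739 − 16.29 = 2.1839 psu.

18.47 psu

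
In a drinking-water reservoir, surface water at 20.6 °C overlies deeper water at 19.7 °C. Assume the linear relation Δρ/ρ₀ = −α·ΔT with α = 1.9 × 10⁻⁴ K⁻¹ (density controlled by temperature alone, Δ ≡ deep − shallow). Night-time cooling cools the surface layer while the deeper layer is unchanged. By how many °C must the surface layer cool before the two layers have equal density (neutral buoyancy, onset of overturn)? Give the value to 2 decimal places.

With temperature the only control, equal density requires T_surf′ = T_deep.
T_surf′ = 19.7 °C.
Cooling required: 20.6 − 19.7 = 0.90 °C.

0.90 °C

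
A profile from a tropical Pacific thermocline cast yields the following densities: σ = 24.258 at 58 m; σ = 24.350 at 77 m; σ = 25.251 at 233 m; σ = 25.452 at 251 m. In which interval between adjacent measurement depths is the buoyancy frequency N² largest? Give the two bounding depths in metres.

233–251 m

Compute the density gradient over each adjacent pair:
  58–77 m: Δρ/Δz = 0.092/19 = 4.8 × 10⁻³ kg m⁻⁴
  77–233 m: Δρ/Δz = 0.901/156 = 5.8 × 10⁻³ kg m⁻⁴
  233–251 m: Δρ/Δz = 0.201/18 = 0.011 kg m⁻⁴
The largest gradient is in the 233–251 m interval — the pycnocline.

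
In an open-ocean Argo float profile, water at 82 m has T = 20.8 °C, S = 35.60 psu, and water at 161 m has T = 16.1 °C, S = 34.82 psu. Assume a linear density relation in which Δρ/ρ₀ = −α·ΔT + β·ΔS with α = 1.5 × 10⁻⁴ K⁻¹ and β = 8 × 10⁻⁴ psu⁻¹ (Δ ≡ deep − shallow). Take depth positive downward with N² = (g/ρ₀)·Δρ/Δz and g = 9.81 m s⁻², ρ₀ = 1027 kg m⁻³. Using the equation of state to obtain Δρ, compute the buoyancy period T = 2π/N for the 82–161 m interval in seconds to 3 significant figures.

1.98 × 10³ s

ΔT = -4.7 K, ΔS = -0.78 psu (deep − shallow).
Δρ/ρ₀ = −αΔT + βΔS = 7.05 × 10⁻⁴ − 6.24 × 10⁻⁴ = 8.10 × 10⁻⁵, so Δρ ≈ 0.08319 kg m⁻³.
N² = (g/ρ₀)·Δρ/Δz = g·(Δρ/ρ₀)/Δz = 9.81 × 8.10 × 10⁻⁵ / 79 = 1.0058 × 10⁻⁵ s⁻².
N = √(1.0058 × 10⁻⁵) = 3.1714 × 10⁻³ rad s⁻¹ → T = 2π/N = 1.9812 × 10³ s ≈ 1.98 × 10³ s.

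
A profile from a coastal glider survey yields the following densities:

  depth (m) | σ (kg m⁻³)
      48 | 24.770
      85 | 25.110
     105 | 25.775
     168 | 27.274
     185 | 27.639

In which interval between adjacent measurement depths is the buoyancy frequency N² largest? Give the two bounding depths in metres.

85–105 m

Compute the density gradient over each adjacent pair:
  48–85 m: Δρ/Δz = 0.340/37 = 9.2 × 10⁻³ kg m⁻⁴
  85–105 m: Δρ/Δz = 0.665/20 = 0.033 kg m⁻⁴
  105–168 m: Δρ/Δz = 1.499/63 = 0.024 kg m⁻⁴
  168–185 m: Δρ/Δz = 0.365/17 = 0.021 kg m⁻⁴
The largest gradient is in the 85–105 m interval — the pycnocline.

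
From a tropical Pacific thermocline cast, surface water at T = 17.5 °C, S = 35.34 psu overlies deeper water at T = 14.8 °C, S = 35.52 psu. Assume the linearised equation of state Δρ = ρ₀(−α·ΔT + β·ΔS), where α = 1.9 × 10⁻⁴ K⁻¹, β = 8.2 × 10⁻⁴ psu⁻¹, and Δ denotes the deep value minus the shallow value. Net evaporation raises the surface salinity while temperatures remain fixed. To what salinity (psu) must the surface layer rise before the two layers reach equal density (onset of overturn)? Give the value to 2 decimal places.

Neutral buoyancy requires −α(T_deep − T_surf) + β(S_deep − S_surf′) = 0.
S_surf′ = S_deep − (α/β)·ΔT = 35.52 − (1.9 × 10⁻⁴/8.2 × 10⁻⁴)·(-2.7) = 36.1456 psu.
Increase required: 36.1456 − 35.34 = 0.8056 psu.

36.15 psu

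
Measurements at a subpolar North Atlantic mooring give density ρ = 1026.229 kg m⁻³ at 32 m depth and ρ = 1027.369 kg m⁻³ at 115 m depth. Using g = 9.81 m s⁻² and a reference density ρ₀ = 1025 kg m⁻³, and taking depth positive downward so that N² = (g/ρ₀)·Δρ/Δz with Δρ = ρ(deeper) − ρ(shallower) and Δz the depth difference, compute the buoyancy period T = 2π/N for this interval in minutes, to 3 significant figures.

Δρ = 1027.369 − 1026.229 = 1.140 kg m⁻³ over Δz = 115 − 32 = 83 m.
N² = (9.81/1025) × (1.140/83) = 1.3145 × 10⁻⁴ s⁻².
N = √(1.3145 × 10⁻⁴) = 0.011465 rad s⁻¹, so T = 2π/N = 548.03 s = 9.1338 min ≈ 9.13 min.

9.13 min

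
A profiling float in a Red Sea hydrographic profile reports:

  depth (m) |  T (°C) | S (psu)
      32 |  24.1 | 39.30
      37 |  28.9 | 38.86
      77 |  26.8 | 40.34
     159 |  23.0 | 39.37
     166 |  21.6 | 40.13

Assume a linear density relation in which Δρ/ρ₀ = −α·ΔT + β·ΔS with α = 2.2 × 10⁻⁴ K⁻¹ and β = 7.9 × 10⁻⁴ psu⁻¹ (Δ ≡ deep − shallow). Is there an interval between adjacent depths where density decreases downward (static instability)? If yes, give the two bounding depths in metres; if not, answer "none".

32–37 m

Evaluate Δρ/ρ₀ = −αΔT + βΔS across each adjacent pair:
  32–37 m: −αΔT+βΔS = −(2.2 × 10⁻⁴)(+4.8)+(7.9 × 10⁻⁴)(-0.44) = -1.4 × 10⁻³ → UNSTABLE
  37–77 m: −αΔT+βΔS = −(2.2 × 10⁻⁴)(-2.1)+(7.9 × 10⁻⁴)(+1.48) = 1.6 × 10⁻³ → stable
  77–159 m: −αΔT+βΔS = −(2.2 × 10⁻⁴)(-3.8)+(7.9 × 10⁻⁴)(-0.97) = 7.0 × 10⁻⁵ → stable
  159–166 m: −αΔT+βΔS = −(2.2 × 10⁻⁴)(-1.4)+(7.9 × 10⁻⁴)(+0.76) = 9.1 × 10⁻⁴ → stable
The 32–37 m interval has Δρ < 0: lighter water underlies denser water.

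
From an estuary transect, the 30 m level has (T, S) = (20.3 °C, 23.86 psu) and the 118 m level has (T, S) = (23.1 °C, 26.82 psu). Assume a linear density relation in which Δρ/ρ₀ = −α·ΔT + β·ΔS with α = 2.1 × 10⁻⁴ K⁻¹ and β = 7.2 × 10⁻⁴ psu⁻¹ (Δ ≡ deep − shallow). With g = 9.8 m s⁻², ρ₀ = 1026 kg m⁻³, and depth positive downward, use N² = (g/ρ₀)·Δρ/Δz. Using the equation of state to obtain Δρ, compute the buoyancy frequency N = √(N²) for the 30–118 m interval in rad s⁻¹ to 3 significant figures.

ΔT = +2.8 K, ΔS = +2.96 psu (deep − shallow).
Δρ/ρ₀ = −αΔT + βΔS = -5.88 × 10⁻⁴ + 2.1312 × 10⁻³ = 1.5432 × 10⁻³, so Δρ ≈ 1.583 kg m⁻³.
N² = (g/ρ₀)·Δρ/Δz = g·(Δρ/ρ₀)/Δz = 9.8 × 1.5432 × 10⁻³ / 88 = 1.7186 × 10⁻⁴ s⁻².
N = √(1.7186 × 10⁻⁴) = 0.013110 rad s⁻¹ ≈ 0.0131 rad s⁻¹.

0.0131 rad s⁻¹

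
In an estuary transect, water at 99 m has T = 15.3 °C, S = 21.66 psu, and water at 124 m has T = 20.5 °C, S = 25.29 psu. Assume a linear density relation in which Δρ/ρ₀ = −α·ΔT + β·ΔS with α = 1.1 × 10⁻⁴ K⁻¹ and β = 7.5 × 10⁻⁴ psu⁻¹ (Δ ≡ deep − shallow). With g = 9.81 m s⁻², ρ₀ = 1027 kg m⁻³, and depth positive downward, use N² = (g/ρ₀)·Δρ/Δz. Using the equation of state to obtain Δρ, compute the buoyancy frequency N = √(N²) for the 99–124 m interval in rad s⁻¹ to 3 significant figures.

ΔT = +5.2 K, ΔS = +3.63 psu (deep − shallow).
Δρ/ρ₀ = −αΔT + βΔS = -5.72 × 10⁻⁴ + 2.7225 × 10⁻³ = 2.1505 × 10⁻³, so Δρ ≈ 2.209 kg m⁻³.
N² = (g/ρ₀)·Δρ/Δz = g·(Δρ/ρ₀)/Δz = 9.81 × 2.1505 × 10⁻³ / 25 = 8.4386 × 10⁻⁴ s⁻².
N = √(8.4386 × 10⁻⁴) = 0.029049 rad s⁻¹ ≈ 0.0290 rad s⁻¹.

0.0290 rad s⁻¹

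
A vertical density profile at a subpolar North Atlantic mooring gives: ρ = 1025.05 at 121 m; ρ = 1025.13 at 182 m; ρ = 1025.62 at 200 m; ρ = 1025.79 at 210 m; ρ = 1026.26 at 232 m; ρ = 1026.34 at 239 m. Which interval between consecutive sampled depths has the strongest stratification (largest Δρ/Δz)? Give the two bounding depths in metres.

182–200 m

Compute the density gradient over each adjacent pair:
  121–182 m: Δρ/Δz = 0.08/61 = 1.3 × 10⁻³ kg m⁻⁴
  182–200 m: Δρ/Δz = 0.49/18 = 0.027 kg m⁻⁴
  200–210 m: Δρ/Δz = 0.17/10 = 0.017 kg m⁻⁴
  210–232 m: Δρ/Δz = 0.47/22 = 0.021 kg m⁻⁴
  232–239 m: Δρ/Δz = 0.08/7 = 0.011 kg m⁻⁴
The largest gradient is in the 182–200 m interval — the pycnocline.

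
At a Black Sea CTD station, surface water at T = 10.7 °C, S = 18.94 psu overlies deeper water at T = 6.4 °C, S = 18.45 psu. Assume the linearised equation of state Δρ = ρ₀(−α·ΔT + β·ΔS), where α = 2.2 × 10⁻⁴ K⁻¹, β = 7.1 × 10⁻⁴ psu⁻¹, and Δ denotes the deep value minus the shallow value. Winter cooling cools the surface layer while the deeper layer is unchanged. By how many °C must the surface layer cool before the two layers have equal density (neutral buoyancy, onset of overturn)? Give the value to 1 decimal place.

Neutral buoyancy requires Δρ = 0, i.e. −α(T_deep − T_surf′) + β(S_deep − S_surf) = 0.
T_surf′ = T_deep − (β/α)·ΔS = 6.4 − (7.1 × 10⁻⁴/2.2 × 10⁻⁴)·(-0.49) = 7.981 °C.
Cooling required: 10.7 − (7.981) = 2.719 °C.

2.7 °C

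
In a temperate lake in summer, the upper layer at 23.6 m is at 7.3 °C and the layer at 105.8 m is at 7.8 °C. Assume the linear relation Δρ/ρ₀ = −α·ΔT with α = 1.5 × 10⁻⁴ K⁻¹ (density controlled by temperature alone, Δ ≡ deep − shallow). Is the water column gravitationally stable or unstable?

ΔT = 7.8 − 7.3 = +0.5 K, so Δρ/ρ₀ = −αΔT = -7.50 × 10⁻⁵.
Δρ/ρ₀ < 0, so Δρ < 0: deeper water is lighter → statically unstable; the column would overturn.

unstable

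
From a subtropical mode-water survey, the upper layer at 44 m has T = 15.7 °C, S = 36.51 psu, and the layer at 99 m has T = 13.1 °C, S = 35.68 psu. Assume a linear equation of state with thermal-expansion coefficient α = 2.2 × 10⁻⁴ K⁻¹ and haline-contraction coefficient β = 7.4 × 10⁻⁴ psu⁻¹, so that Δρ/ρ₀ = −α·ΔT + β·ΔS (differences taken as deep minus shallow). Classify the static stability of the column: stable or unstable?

ΔT = 13.1 − 15.7 = -2.6 K and ΔS = 35.68 − 36.51 = -0.83 psu (deep − shallow).
−αΔT = 5.72 × 10⁻⁴; βΔS = -6.142 × 10⁻⁴; sum Δρ/ρ₀ = -4.22 × 10⁻⁵.
Δρ/ρ₀ < 0, so Δρ < 0: deeper water is lighter → statically unstable; the column would overturn.

unstable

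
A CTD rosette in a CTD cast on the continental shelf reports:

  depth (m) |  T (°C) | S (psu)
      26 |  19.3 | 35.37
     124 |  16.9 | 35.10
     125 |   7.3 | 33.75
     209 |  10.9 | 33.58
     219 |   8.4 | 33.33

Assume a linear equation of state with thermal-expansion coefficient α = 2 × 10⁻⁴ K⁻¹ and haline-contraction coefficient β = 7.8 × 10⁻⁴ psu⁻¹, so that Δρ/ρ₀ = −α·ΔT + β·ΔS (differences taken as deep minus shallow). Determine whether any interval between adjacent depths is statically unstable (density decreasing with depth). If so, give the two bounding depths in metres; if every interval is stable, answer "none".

125–209 m

Evaluate Δρ/ρ₀ = −αΔT + βΔS across each adjacent pair:
  26–124 m: −αΔT+βΔS = −(2 × 10⁻⁴)(-2.4)+(7.8 × 10⁻⁴)(-0.27) = 2.7 × 10⁻⁴ → stable
  124–125 m: −αΔT+βΔS = −(2 × 10⁻⁴)(-9.6)+(7.8 × 10⁻⁴)(-1.35) = 8.7 × 10⁻⁴ → stable
  125–209 m: −αΔT+βΔS = −(2 × 10⁻⁴)(+3.6)+(7.8 × 10⁻⁴)(-0.17) = -8.5 × 10⁻⁴ → UNSTABLE
  209–219 m: −αΔT+βΔS = −(2 × 10⁻⁴)(-2.5)+(7.8 × 10⁻⁴)(-0.25) = 3.1 × 10⁻⁴ → stable
The 125–209 m interval has Δρ < 0: lighter water underlies denser water.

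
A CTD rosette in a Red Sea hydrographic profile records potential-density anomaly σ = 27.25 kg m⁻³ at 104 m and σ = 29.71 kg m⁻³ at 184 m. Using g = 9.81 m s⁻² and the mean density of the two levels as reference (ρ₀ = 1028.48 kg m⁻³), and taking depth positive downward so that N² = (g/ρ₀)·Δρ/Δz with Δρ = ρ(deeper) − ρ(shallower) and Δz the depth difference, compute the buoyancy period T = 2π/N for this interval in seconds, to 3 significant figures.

Δρ = 1029.71 − 1027.25 = 2.46 kg m⁻³ over Δz = 184 − 104 = 80 m.
N² = (9.81/1028.48) × (2.46/80) = 2.9330 × 10⁻⁴ s⁻².
N = √(2.9330 × 10⁻⁴) = 0.017126 rad s⁻¹, so T = 2π/N = 366.88 s ≈ 367 s.

367 s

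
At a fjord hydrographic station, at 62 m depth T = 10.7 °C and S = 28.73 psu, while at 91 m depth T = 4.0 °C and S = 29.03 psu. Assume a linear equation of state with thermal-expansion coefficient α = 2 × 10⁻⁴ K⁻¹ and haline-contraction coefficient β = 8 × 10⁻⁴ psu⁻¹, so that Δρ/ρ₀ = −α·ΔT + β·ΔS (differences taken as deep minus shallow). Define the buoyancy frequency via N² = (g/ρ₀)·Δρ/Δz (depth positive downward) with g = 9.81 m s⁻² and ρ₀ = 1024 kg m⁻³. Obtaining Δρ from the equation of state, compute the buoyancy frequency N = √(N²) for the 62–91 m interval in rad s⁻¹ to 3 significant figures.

0.0231 rad s⁻¹

ΔT = -6.7 K, ΔS = +0.30 psu (deep − shallow).
Δρ/ρ₀ = −αΔT + βΔS = 1.34 × 10⁻³ + 2.40 × 10⁻⁴ = 1.58 × 10⁻³, so Δρ ≈ 1.618 kg m⁻³.
N² = (g/ρ₀)·Δρ/Δz = g·(Δρ/ρ₀)/Δz = 9.81 × 1.58 × 10⁻³ / 29 = 5.3448 × 10⁻⁴ s⁻².
N = √(5.3448 × 10⁻⁴) = 0.023119 rad s⁻¹ ≈ 0.0231 rad s⁻¹.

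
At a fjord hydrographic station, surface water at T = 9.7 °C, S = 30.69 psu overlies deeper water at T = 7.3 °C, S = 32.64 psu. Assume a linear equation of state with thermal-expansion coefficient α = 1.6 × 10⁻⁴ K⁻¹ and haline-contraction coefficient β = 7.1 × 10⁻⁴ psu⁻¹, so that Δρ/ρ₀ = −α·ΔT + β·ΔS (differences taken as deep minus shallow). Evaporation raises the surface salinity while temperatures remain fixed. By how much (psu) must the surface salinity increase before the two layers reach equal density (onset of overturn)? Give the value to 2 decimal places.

Neutral buoyancy requires −α(T_deep − T_surf) + β(S_deep − S_surf′) = 0.
S_surf′ = S_deep − (α/β)·ΔT = 32.64 − (1.6 × 10⁻⁴/7.1 × 10⁻⁴)·(-2.4) = 33.1808 psu.
Increase required: 33.1808 − 30.69 = 2.4908 psu.

2.49 psu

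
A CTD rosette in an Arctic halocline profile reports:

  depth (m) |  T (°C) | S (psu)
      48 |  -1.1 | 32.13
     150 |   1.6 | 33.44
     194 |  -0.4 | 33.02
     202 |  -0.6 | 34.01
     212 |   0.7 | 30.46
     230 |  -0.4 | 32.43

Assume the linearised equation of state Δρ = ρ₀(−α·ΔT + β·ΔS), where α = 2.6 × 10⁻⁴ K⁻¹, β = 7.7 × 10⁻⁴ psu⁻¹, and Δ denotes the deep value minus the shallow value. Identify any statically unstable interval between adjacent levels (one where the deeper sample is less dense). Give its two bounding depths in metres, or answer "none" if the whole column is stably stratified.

Evaluate Δρ/ρ₀ = −αΔT + βΔS across each adjacent pair:
  48–150 m: −αΔT+βΔS = −(2.6 × 10⁻⁴)(+2.7)+(7.7 × 10⁻⁴)(+1.31) = 3.1 × 10⁻⁴ → stable
  150–194 m: −αΔT+βΔS = −(2.6 × 10⁻⁴)(-2.0)+(7.7 × 10⁻⁴)(-0.42) = 2.0 × 10⁻⁴ → stable
  194–202 m: −αΔT+βΔS = −(2.6 × 10⁻⁴)(-0.2)+(7.7 × 10⁻⁴)(+0.99) = 8.1 × 10⁻⁴ → stable
  202–212 m: −αΔT+βΔS = −(2.6 × 10⁻⁴)(+1.3)+(7.7 × 10⁻⁴)(-3.55) = -3.1 × 10⁻³ → UNSTABLE
  212–230 m: −αΔT+βΔS = −(2.6 × 10⁻⁴)(-1.1)+(7.7 × 10⁻⁴)(+1.97) = 1.8 × 10⁻³ → stable
The 202–212 m interval has Δρ < 0: lighter water underlies denser water.

202–212 m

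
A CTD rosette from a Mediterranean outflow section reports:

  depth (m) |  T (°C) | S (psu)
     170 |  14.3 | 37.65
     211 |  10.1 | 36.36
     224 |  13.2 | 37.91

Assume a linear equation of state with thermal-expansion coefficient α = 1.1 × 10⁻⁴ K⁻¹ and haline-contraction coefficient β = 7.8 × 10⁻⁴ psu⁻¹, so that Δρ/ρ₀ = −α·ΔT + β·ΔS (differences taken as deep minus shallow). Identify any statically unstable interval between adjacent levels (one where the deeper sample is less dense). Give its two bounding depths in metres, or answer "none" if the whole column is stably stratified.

170–211 m

Evaluate Δρ/ρ₀ = −αΔT + βΔS across each adjacent pair:
  170–211 m: −αΔT+βΔS = −(1.1 × 10⁻⁴)(-4.2)+(7.8 × 10⁻⁴)(-1.29) = -5.4 × 10⁻⁴ → UNSTABLE
  211–224 m: −αΔT+βΔS = −(1.1 × 10⁻⁴)(+3.1)+(7.8 × 10⁻⁴)(+1.55) = 8.7 × 10⁻⁴ → stable
The 170–211 m interval has Δρ < 0: lighter water underlies denser water.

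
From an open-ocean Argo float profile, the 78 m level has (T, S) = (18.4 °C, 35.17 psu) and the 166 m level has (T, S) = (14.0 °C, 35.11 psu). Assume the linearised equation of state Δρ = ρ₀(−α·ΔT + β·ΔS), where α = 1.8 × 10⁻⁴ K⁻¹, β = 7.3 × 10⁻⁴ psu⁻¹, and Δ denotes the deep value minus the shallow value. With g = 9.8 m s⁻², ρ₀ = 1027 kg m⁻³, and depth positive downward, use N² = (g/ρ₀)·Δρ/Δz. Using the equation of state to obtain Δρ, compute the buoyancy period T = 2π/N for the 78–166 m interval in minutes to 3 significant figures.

ΔT = -4.4 K, ΔS = -0.06 psu (deep − shallow).
Δρ/ρ₀ = −αΔT + βΔS = 7.92 × 10⁻⁴ − 4.38 × 10⁻⁵ = 7.482 × 10⁻⁴, so Δρ ≈ 0.7684 kg m⁻³.
N² = (g/ρ₀)·Δρ/Δz = g·(Δρ/ρ₀)/Δz = 9.8 × 7.482 × 10⁻⁴ / 88 = 8.3322 × 10⁻⁵ s⁻².
N = √(8.3322 × 10⁻⁵) = 9.1281 × 10⁻³ rad s⁻¹ → T = 2π/N = 688.33 s = 11.472 min ≈ 11.5 min.

11.5 min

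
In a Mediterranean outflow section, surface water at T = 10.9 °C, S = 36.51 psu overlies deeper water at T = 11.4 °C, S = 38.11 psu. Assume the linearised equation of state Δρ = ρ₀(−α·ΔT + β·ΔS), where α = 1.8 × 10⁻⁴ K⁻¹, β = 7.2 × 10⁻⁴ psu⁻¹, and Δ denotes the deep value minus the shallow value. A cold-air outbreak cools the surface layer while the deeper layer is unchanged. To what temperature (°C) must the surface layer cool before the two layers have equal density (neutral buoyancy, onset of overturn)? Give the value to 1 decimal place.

Neutral buoyancy requires Δρ = 0, i.e. −α(T_deep − T_surf′) + β(S_deep − S_surf) = 0.
T_surf′ = T_deep − (β/α)·ΔS = 11.4 − (7.2 × 10⁻⁴/1.8 × 10⁻⁴)·(+1.60) = 5.000 °C.
Cooling required: 10.9 − (5.000) = 5.900 °C.

5.0 °C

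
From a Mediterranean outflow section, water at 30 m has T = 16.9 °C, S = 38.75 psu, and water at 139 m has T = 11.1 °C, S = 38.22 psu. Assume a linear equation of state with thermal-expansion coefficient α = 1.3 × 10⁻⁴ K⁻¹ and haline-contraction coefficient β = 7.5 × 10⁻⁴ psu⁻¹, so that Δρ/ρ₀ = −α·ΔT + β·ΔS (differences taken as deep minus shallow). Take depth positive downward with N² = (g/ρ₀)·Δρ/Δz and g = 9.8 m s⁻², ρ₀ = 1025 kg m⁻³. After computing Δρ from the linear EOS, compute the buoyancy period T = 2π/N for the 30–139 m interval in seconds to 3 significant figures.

1.11 × 10³ s

ΔT = -5.8 K, ΔS = -0.53 psu (deep − shallow).
Δρ/ρ₀ = −αΔT + βΔS = 7.54 × 10⁻⁴ − 3.975 × 10⁻⁴ = 3.565 × 10⁻⁴, so Δρ ≈ 0.3654 kg m⁻³.
N² = (g/ρ₀)·Δρ/Δz = g·(Δρ/ρ₀)/Δz = 9.8 × 3.565 × 10⁻⁴ / 109 = 3.2052 × 10⁻⁵ s⁻².
N = √(3.2052 × 10⁻⁵) = 5.6614 × 10⁻³ rad s⁻¹ → T = 2π/N = 1.1098 × 10³ s ≈ 1.11 × 10³ s.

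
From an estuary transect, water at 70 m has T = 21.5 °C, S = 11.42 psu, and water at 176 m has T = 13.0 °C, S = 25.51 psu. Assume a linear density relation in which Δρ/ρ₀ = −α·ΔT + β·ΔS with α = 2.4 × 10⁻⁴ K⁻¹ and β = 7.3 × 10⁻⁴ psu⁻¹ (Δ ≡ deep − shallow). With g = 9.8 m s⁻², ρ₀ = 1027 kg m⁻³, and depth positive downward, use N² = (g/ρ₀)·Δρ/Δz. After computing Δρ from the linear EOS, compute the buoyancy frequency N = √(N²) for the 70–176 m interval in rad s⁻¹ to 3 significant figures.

0.0338 rad s⁻¹

ΔT = -8.5 K, ΔS = +14.09 psu (deep − shallow).
Δρ/ρ₀ = −αΔT + βΔS = 2.04 × 10⁻³ + 0.0102857 = 0.0123257, so Δρ ≈ 12.66 kg m⁻³.
N² = (g/ρ₀)·Δρ/Δz = g·(Δρ/ρ₀)/Δz = 9.8 × 0.0123257 / 106 = 1.1395 × 10⁻³ s⁻².
N = √(1.1395 × 10⁻³) = 0.033756 rad s⁻¹ ≈ 0.0338 rad s⁻¹.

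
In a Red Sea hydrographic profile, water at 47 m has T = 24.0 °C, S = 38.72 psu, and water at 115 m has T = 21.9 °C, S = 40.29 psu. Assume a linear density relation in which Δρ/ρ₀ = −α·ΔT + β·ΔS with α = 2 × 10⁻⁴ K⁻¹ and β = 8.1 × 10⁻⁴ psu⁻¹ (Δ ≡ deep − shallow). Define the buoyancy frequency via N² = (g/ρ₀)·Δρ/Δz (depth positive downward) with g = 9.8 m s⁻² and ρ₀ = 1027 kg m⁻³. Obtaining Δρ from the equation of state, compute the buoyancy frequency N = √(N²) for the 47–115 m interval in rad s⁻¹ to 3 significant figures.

0.0156 rad s⁻¹

ΔT = -2.1 K, ΔS = +1.57 psu (deep − shallow).
Δρ/ρ₀ = −αΔT + βΔS = 4.20 × 10⁻⁴ + 1.2717 × 10⁻³ = 1.6917 × 10⁻³, so Δρ ≈ 1.737 kg m⁻³.
N² = (g/ρ₀)·Δρ/Δz = g·(Δρ/ρ₀)/Δz = 9.8 × 1.6917 × 10⁻³ / 68 = 2.4380 × 10⁻⁴ s⁻².
N = √(2.4380 × 10⁻⁴) = 0.015614 rad s⁻¹ ≈ 0.0156 rad s⁻¹.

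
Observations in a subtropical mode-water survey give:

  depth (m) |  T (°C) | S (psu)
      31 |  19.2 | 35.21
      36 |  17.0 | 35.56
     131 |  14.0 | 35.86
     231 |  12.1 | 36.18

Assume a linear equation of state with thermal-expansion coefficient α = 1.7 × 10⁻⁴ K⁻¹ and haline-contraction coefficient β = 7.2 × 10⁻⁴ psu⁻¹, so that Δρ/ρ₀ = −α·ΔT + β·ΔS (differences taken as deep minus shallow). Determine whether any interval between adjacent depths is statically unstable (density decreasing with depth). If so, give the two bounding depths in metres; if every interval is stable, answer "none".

none

Evaluate Δρ/ρ₀ = −αΔT + βΔS across each adjacent pair:
  31–36 m: −αΔT+βΔS = −(1.7 × 10⁻⁴)(-2.2)+(7.2 × 10⁻⁴)(+0.35) = 6.3 × 10⁻⁴ → stable
  36–131 m: −αΔT+βΔS = −(1.7 × 10⁻⁴)(-3.0)+(7.2 × 10⁻⁴)(+0.30) = 7.3 × 10⁻⁴ → stable
  131–231 m: −αΔT+βΔS = −(1.7 × 10⁻⁴)(-1.9)+(7.2 × 10⁻⁴)(+0.32) = 5.5 × 10⁻⁴ → stable
Every interval has Δρ > 0: the column is stably stratified throughout.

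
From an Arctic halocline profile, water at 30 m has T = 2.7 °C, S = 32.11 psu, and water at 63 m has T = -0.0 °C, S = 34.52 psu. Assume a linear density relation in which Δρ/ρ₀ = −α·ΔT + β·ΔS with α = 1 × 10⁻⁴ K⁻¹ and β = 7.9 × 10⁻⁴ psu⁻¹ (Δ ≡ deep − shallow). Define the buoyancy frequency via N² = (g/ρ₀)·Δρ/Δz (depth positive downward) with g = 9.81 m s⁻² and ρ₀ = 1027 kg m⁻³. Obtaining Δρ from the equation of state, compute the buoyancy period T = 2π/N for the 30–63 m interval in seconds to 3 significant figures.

ΔT = -2.7 K, ΔS = +2.41 psu (deep − shallow).
Δρ/ρ₀ = −αΔT + βΔS = 2.70 × 10⁻⁴ + 1.9039 × 10⁻³ = 2.1739 × 10⁻³, so Δρ ≈ 2.233 kg m⁻³.
N² = (g/ρ₀)·Δρ/Δz = g·(Δρ/ρ₀)/Δz = 9.81 × 2.1739 × 10⁻³ / 33 = 6.4624 × 10⁻⁴ s⁻².
N = √(6.4624 × 10⁻⁴) = 0.025421 rad s⁻¹ → T = 2π/N = 247.17 s ≈ 247 s.

247 s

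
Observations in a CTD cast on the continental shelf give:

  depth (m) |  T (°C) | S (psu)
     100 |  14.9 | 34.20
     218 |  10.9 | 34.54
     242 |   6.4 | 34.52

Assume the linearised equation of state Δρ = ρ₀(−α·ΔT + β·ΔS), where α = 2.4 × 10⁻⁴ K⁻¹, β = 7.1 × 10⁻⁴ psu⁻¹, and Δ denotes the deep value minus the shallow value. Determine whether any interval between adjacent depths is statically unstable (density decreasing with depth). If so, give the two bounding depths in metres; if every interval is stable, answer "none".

Evaluate Δρ/ρ₀ = −αΔT + βΔS across each adjacent pair:
  100–218 m: −αΔT+βΔS = −(2.4 × 10⁻⁴)(-4.0)+(7.1 × 10⁻⁴)(+0.34) = 1.2 × 10⁻³ → stable
  218–242 m: −αΔT+βΔS = −(2.4 × 10⁻⁴)(-4.5)+(7.1 × 10⁻⁴)(-0.02) = 1.1 × 10⁻³ → stable
Every interval has Δρ > 0: the column is stably stratified throughout.

none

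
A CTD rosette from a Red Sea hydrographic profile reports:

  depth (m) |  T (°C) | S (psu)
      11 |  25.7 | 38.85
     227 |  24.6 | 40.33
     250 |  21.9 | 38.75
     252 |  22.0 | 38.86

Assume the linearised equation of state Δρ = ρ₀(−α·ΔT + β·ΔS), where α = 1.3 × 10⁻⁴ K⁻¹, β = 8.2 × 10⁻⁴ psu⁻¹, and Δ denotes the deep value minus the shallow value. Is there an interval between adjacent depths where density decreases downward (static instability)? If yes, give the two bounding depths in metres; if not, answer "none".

Evaluate Δρ/ρ₀ = −αΔT + βΔS across each adjacent pair:
  11–227 m: −αΔT+βΔS = −(1.3 × 10⁻⁴)(-1.1)+(8.2 × 10⁻⁴)(+1.48) = 1.4 × 10⁻³ → stable
  227–250 m: −αΔT+βΔS = −(1.3 × 10⁻⁴)(-2.7)+(8.2 × 10⁻⁴)(-1.58) = -9.4 × 10⁻⁴ → UNSTABLE
  250–252 m: −αΔT+βΔS = −(1.3 × 10⁻⁴)(+0.1)+(8.2 × 10⁻⁴)(+0.11) = 7.7 × 10⁻⁵ → stable
The 227–250 m interval has Δρ < 0: lighter water underlies denser water.

227–250 m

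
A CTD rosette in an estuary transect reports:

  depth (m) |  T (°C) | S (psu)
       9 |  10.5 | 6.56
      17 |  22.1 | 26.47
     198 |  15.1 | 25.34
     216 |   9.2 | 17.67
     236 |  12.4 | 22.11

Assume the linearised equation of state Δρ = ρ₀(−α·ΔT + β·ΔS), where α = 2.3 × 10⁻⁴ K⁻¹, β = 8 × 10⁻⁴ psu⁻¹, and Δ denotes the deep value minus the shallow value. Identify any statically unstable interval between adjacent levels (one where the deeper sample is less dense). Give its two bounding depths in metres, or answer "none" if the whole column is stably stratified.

Evaluate Δρ/ρ₀ = −αΔT + βΔS across each adjacent pair:
  9–17 m: −αΔT+βΔS = −(2.3 × 10⁻⁴)(+11.6)+(8 × 10⁻⁴)(+19.91) = 0.013 → stable
  17–198 m: −αΔT+βΔS = −(2.3 × 10⁻⁴)(-7.0)+(8 × 10⁻⁴)(-1.13) = 7.1 × 10⁻⁴ → stable
  198–216 m: −αΔT+βΔS = −(2.3 × 10⁻⁴)(-5.9)+(8 × 10⁻⁴)(-7.67) = -4.8 × 10⁻³ → UNSTABLE
  216–236 m: −αΔT+βΔS = −(2.3 × 10⁻⁴)(+3.2)+(8 × 10⁻⁴)(+4.44) = 2.8 × 10⁻³ → stable
The 198–216 m interval has Δρ < 0: lighter water underlies denser water.

198–216 m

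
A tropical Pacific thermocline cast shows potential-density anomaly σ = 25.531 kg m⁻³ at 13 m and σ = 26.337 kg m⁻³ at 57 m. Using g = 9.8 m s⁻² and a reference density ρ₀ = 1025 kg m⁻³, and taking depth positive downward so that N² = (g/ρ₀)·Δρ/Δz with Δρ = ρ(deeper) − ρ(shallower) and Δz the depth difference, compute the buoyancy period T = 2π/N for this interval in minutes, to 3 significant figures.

Δρ = 1026.337 − 1025.531 = 0.806 kg m⁻³ over Δz = 57 − 13 = 44 m.
N² = (9.8/1025) × (0.806/44) = 1.7514 × 10⁻⁴ s⁻².
N = √(1.7514 × 10⁻⁴) = 0.013234 rad s⁻¹, so T = 2π/N = 474.78 s = 7.9130 min ≈ 7.91 min.

7.91 min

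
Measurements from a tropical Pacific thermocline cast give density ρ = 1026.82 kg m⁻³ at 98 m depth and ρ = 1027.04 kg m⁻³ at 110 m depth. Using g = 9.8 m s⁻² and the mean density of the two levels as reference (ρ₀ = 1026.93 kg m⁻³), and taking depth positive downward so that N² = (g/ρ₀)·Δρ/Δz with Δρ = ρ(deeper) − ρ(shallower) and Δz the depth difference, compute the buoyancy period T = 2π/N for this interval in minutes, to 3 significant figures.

7.92 min

Δρ = 1027.04 − 1026.82 = 0.22 kg m⁻³ over Δz = 110 − 98 = 12 m.
N² = (9.8/1026.93) × (0.22/12) = 1.7496 × 10⁻⁴ s⁻².
N = √(1.7496 × 10⁻⁴) = 0.013227 rad s⁻¹, so T = 2π/N = 475.03 s = 7.9172 min ≈ 7.92 min.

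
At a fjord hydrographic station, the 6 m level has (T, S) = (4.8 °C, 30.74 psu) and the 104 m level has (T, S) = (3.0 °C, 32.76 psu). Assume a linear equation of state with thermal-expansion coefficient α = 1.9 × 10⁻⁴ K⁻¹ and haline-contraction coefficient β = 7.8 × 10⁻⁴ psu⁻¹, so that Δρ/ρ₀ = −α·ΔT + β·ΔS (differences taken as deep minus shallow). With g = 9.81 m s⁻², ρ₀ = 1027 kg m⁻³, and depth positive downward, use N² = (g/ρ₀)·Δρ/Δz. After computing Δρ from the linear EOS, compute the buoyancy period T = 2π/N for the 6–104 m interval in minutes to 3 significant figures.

7.56 min

ΔT = -1.8 K, ΔS = +2.02 psu (deep − shallow).
Δρ/ρ₀ = −αΔT + βΔS = 3.42 × 10⁻⁴ + 1.5756 × 10⁻³ = 1.9176 × 10⁻³, so Δρ ≈ 1.969 kg m⁻³.
N² = (g/ρ₀)·Δρ/Δz = g·(Δρ/ρ₀)/Δz = 9.81 × 1.9176 × 10⁻³ / 98 = 1.9196 × 10⁻⁴ s⁻².
N = √(1.9196 × 10⁻⁴) = 0.013855 rad s⁻¹ → T = 2π/N = 453.50 s = 7.5583 min ≈ 7.56 min.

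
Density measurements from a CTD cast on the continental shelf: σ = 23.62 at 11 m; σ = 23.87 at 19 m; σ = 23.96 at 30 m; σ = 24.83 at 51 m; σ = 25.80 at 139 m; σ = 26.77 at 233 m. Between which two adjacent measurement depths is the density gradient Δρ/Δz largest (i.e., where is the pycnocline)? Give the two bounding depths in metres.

30–51 m

Compute the density gradient over each adjacent pair:
  11–19 m: Δρ/Δz = 0.25/8 = 0.031 kg m⁻⁴
  19–30 m: Δρ/Δz = 0.09/11 = 8.2 × 10⁻³ kg m⁻⁴
  30–51 m: Δρ/Δz = 0.87/21 = 0.041 kg m⁻⁴
  51–139 m: Δρ/Δz = 0.97/88 = 0.011 kg m⁻⁴
  139–233 m: Δρ/Δz = 0.97/94 = 0.010 kg m⁻⁴
The largest gradient is in the 30–51 m interval — the pycnocline.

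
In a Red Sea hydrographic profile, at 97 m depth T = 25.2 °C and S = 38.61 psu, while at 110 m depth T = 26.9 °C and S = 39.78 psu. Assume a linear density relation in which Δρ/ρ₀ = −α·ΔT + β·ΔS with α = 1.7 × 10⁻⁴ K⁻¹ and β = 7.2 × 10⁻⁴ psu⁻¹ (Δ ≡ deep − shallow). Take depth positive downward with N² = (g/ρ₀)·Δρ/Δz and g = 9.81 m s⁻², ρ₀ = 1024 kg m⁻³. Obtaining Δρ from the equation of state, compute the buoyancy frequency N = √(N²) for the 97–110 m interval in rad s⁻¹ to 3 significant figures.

ΔT = +1.7 K, ΔS = +1.17 psu (deep − shallow).
Δρ/ρ₀ = −αΔT + βΔS = -2.89 × 10⁻⁴ + 8.424 × 10⁻⁴ = 5.534 × 10⁻⁴, so Δρ ≈ 0.5667 kg m⁻³.
N² = (g/ρ₀)·Δρ/Δz = g·(Δρ/ρ₀)/Δz = 9.81 × 5.534 × 10⁻⁴ / 13 = 4.1760 × 10⁻⁴ s⁻².
N = √(4.1760 × 10⁻⁴) = 0.020435 rad s⁻¹ ≈ 0.0204 rad s⁻¹.

0.0204 rad s⁻¹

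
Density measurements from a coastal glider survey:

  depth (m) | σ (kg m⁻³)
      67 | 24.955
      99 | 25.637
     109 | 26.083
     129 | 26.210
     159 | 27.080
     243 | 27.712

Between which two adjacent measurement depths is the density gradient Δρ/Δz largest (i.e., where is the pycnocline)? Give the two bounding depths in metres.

Compute the density gradient over each adjacent pair:
  67–99 m: Δρ/Δz = 0.682/32 = 0.021 kg m⁻⁴
  99–109 m: Δρ/Δz = 0.446/10 = 0.045 kg m⁻⁴
  109–129 m: Δρ/Δz = 0.127/20 = 6.3 × 10⁻³ kg m⁻⁴
  129–159 m: Δρ/Δz = 0.870/30 = 0.029 kg m⁻⁴
  159–243 m: Δρ/Δz = 0.632/84 = 7.5 × 10⁻³ kg m⁻⁴
The largest gradient is in the 99–109 m interval — the pycnocline.

99–109 m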